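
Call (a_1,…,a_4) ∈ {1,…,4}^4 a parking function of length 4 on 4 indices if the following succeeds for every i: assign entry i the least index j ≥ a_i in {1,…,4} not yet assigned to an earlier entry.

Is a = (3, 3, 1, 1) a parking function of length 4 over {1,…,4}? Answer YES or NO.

Sorted: b = (1, 1, 3, 3).
  b_1=1 ≤ 1
  b_2=1 ≤ 2
  b_3=3 ≤ 3
  b_4=3 ≤ 4
All bounds hold ⇒ YES

YES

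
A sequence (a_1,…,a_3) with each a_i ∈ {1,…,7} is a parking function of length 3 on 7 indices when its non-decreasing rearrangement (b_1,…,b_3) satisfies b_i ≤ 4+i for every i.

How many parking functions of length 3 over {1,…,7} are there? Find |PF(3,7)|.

#PF = (8−3)·8^(3−1) = 5·64 = 320 [KW]
E.g. (4,6,4) → sorted (4,4,6): b_i ≤ 4+i ∀i, a PF.

320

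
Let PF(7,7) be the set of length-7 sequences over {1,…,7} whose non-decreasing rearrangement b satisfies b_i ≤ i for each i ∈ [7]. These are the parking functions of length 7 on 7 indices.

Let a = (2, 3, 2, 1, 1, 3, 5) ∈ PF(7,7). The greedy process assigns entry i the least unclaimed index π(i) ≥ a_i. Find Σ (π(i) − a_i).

Σπ(i) = 1+…+7 = 28; Σa = 2+3+2+1+1+3+5 = 17; disp = 28−17 = 11.

11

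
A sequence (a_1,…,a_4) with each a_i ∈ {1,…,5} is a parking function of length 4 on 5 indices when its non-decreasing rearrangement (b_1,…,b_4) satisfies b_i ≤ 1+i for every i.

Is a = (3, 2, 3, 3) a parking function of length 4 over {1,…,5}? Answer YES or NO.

Sorted: b = (2, 3, 3, 3).
  b_1=2 ≤ 2
  b_2=3 ≤ 3
  b_3=3 ≤ 4
  b_4=3 ≤ 5
All bounds hold ⇒ YES

YES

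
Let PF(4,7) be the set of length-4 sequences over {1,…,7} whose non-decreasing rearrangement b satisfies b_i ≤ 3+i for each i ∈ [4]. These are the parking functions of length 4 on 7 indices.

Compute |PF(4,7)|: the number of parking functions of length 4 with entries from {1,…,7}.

2048

|PF| = (7+1−4)·(7+1)^{4−1} = 4 · 512 = 2048 [KW]
One tuple (3,5,3,6) → sorted (3,3,5,6): b_i ≤ 3+i ∀i, a PF.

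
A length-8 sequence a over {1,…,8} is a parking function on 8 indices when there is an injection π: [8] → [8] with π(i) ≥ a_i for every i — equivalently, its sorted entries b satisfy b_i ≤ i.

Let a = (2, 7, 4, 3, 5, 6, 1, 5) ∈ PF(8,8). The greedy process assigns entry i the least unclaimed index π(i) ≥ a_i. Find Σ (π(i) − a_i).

3

Σπ = 8·9/2 = 36 (π permutes [8]); Σa = 2+7+4+3+5+6+1+5 = 33; disp = 36−33 = 3.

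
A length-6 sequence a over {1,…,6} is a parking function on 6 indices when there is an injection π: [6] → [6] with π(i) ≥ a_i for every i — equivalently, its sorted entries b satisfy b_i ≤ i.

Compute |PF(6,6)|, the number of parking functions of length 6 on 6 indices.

|PF| = (7−6)·7^(6−1) = 1×16807 = 16807 (Pollak)
E.g. (2,6,1,3,4,3) → sorted (1,2,3,3,4,6): b_i ≤ i ∀i, a PF.

16807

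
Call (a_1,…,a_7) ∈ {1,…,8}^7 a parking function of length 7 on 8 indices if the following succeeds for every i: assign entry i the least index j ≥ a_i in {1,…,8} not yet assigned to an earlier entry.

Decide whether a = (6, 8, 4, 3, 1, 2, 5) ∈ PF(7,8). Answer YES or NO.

Order a: b = (1, 2, 3, 4, 5, 6, 8).
  b_1=1 ≤ 2
  b_2=2 ≤ 3
  b_3=3 ≤ 4
  b_4=4 ≤ 5
  b_5=5 ≤ 6
  b_6=6 ≤ 7
  b_7=8 ≤ 8
All bounds hold ⇒ YES

YES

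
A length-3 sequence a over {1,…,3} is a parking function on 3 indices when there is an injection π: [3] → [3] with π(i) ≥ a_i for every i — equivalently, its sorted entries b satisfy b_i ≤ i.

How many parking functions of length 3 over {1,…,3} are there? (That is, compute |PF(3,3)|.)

16

|PF(3,3)| = (4−3)·4^(3−1) = 1 · 16 = 16 (Konheim–Weiss)
One tuple (3,2,1) → sorted (1,2,3): b_i ≤ i ∀i, a PF.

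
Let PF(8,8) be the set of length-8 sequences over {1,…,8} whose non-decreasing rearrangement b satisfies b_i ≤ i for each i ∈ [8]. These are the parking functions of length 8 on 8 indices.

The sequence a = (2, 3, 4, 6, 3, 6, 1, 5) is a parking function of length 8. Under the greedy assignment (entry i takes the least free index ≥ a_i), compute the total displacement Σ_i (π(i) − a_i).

6

Σπ = 36 ({1..8} each once); Σa = 2+3+4+6+3+6+1+5 = 30; disp = 36−30 = 6.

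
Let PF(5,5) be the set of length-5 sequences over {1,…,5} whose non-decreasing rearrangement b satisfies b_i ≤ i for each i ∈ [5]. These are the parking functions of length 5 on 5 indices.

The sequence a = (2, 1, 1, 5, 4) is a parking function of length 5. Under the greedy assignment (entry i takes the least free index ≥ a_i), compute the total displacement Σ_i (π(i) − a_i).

Σπ = 5·6/2 = 15 (π permutes [5]); Σa = 2+1+1+5+4 = 13; disp = 15−13 = 2.

2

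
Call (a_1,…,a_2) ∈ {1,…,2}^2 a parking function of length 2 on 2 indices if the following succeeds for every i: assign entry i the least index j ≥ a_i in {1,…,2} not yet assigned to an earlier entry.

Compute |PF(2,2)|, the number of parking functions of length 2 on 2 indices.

Count = (2−2+1)·(2+1)^(2−1) = 1×3 = 3 (Pollak)
One tuple (1,2) → sorted (1,2): b_i ≤ i ∀i, a PF.

3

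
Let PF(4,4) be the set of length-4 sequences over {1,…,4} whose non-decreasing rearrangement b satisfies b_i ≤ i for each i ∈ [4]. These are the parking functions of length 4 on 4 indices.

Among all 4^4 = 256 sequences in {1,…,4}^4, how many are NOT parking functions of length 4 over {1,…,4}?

131

#PF = (4+1−4)·(4+1)^{4−1} = 1 · 125 = 125
One tuple (3,3,4,4) → sorted (3,3,4,4): b_1=3>1, not a PF.
4^4 − 125 = 256 − 125 = 131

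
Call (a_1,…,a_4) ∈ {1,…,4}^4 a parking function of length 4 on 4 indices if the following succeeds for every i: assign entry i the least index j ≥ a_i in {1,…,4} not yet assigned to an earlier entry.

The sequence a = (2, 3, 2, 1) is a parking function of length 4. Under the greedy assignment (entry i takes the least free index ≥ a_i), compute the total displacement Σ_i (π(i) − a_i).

Σπ = 4·5/2 = 10 (π permutes [4]); Σa = 2+3+2+1 = 8; disp = 10−8 = 2.

2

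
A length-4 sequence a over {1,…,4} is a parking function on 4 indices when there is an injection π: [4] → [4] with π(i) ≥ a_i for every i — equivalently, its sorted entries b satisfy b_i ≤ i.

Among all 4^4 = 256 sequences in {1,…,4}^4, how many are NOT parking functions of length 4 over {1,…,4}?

131

Count = (5−4)·5^(4−1) = 1×125 = 125 (Konheim–Weiss)
E.g. (4,1,2,4) → sorted (1,2,4,4): b_3=4>3, not a PF.
4^4 − 125 = 256 − 125 = 131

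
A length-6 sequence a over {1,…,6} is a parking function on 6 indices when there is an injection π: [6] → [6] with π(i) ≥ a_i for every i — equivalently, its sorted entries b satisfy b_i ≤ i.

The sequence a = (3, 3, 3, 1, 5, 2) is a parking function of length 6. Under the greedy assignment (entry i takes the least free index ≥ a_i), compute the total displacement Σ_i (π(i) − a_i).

Σπ(i) = 1+…+6 = 21; Σa = 3+3+3+1+5+2 = 17; disp = 21−17 = 4.

4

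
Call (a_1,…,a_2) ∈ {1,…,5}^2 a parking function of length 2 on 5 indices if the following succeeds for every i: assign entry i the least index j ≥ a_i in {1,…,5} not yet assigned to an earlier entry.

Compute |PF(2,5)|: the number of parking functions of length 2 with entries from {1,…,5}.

24

|PF(2,5)| = (5−2+1)·(5+1)^(2−1) = 4 · 6 = 24 (Konheim–Weiss)
One tuple (1,5) → sorted (1,5): b_i ≤ 3+i ∀i, a PF.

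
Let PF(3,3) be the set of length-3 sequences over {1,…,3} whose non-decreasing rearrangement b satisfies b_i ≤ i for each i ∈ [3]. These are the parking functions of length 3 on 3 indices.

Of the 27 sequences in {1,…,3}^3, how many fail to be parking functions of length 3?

Count = (4−3)·4^(3−1) = 1×16 = 16 [KW]
Example (3,1,3) → sorted (1,3,3): b_2=3>2, not a PF.
3^3 − 16 = 27 − 16 = 11

11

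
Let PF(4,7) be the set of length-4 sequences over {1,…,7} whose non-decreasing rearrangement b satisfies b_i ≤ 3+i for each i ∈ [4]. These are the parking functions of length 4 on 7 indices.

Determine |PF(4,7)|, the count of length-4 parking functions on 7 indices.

#PF = (8−4)·8^(4−1) = 4 · 512 = 2048
One tuple (3,7,1,2) → sorted (1,2,3,7): b_i ≤ 3+i ∀i, a PF.

2048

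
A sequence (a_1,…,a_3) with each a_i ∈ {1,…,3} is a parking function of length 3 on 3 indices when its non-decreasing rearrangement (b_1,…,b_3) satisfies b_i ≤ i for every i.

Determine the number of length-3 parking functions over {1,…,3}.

16

#PF = (4−3)·4^(3−1) = 1 · 16 = 16 [KW]
One tuple (2,3,1) → sorted (1,2,3): b_i ≤ i ∀i, a PF.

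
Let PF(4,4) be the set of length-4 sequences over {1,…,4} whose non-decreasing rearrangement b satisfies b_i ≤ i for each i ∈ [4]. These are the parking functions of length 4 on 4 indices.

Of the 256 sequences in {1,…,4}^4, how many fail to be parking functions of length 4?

|PF(4,4)| = (5−4)·5^(4−1) = 1 · 125 = 125 [KW]
E.g. (3,4,4,4) → sorted (3,4,4,4): b_1=3>1, not a PF.
Total 256; non-PF = 256−125 = 131

131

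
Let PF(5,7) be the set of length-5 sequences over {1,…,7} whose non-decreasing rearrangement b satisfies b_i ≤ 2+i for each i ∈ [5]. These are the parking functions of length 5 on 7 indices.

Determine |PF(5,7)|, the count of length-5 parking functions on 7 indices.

Count = (8−5)·8^(5−1) = 3×4096 = 12288 [KW]
One tuple (5,3,2,7,5) → sorted (2,3,5,5,7): b_i ≤ 2+i ∀i, a PF.

12288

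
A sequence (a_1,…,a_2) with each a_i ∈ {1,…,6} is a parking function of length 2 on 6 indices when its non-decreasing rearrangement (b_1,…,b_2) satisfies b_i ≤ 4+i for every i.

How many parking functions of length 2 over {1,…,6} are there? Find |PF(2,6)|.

Count = (7−2)·7^(2−1) = 5×7 = 35
E.g. (4,3) → sorted (3,4): b_i ≤ 4+i ∀i, a PF.

35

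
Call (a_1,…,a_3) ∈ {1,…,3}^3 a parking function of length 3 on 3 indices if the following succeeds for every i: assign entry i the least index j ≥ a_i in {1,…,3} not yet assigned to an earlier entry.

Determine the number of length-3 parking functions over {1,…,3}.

16

#PF = (4−3)·4^(3−1) = 1 · 16 = 16 [KW]
One tuple (1,3,1) → sorted (1,1,3): b_i ≤ i ∀i, a PF.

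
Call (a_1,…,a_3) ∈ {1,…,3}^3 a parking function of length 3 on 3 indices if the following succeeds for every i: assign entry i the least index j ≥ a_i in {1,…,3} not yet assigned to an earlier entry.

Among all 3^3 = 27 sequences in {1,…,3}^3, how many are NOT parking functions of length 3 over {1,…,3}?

11

#PF = (3−3+1)·(3+1)^(3−1) = 1×16 = 16 [KW]
Example (3,3,1) → sorted (1,3,3): b_2=3>2, not a PF.
So 27 − 16 = 11 fail.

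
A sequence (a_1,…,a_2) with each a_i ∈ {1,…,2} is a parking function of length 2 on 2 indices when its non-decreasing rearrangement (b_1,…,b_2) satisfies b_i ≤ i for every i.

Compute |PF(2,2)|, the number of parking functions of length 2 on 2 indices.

3

Count = (2+1−2)·(2+1)^{2−1} = 1·3 = 3 [KW]
Check (1,2) → sorted (1,2): b_i ≤ i ∀i, a PF.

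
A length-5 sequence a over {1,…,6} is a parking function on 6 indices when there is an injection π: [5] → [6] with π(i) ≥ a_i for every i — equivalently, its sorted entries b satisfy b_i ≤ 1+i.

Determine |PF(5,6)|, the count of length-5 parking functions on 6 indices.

4802

|PF| = 2·7^4 = 2×2401 = 4802 (Pollak)
E.g. (6,1,2,1,2) → sorted (1,1,2,2,6): b_i ≤ 1+i ∀i, a PF.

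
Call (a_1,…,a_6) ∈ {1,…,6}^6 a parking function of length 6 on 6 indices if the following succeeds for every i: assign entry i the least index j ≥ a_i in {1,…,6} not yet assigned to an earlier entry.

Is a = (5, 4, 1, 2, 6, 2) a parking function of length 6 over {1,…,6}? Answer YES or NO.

YES

Sorted: b = (1, 2, 2, 4, 5, 6).
  b_1=1 ≤ 1
  b_2=2 ≤ 2
  b_3=2 ≤ 3
  b_4=4 ≤ 4
  b_5=5 ≤ 5
  b_6=6 ≤ 6
All bounds hold ⇒ YES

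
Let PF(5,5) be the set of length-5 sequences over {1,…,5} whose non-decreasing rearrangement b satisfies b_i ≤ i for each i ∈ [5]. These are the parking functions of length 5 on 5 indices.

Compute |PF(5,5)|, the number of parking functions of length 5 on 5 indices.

1296

#PF = (5+1−5)·(5+1)^{5−1} = 1·1296 = 1296 (Konheim–Weiss)
One tuple (3,3,1,1,2) → sorted (1,1,2,3,3): b_i ≤ i ∀i, a PF.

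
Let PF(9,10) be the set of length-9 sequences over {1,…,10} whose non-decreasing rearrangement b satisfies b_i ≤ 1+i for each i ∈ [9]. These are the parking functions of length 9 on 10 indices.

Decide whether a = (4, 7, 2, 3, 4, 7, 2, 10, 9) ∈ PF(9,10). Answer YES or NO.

Order a: b = (2, 2, 3, 4, 4, 7, 7, 9, 10).
  b_1=2 ≤ 2
  b_2=2 ≤ 3
  b_3=3 ≤ 4
  b_4=4 ≤ 5
  b_5=4 ≤ 6
  b_6=7 ≤ 7
  b_7=7 ≤ 8
  b_8=9 ≤ 9
  b_9=10 ≤ 10
All bounds hold ⇒ YES

YES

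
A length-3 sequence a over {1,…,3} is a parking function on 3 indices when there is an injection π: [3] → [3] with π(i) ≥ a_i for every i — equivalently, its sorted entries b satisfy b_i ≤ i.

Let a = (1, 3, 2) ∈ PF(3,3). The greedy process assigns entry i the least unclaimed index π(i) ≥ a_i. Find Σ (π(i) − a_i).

0

Σπ = 3·4/2 = 6 (π permutes [3]); Σa = 1+3+2 = 6; disp = 6−6 = 0.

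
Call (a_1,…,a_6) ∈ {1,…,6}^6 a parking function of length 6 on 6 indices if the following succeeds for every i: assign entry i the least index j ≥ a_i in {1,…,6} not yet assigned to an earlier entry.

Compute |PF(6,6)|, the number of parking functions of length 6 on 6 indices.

16807

#PF = (7−6)·7^(6−1) = 1×16807 = 16807
Example (1,1,5,5,4,1) → sorted (1,1,1,4,5,5): b_i ≤ i ∀i, a PF.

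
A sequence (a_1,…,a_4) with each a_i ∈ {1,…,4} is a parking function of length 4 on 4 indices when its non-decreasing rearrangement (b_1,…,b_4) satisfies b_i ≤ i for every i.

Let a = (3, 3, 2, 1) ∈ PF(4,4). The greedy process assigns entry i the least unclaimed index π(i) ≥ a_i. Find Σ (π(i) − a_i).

Σπ = 10 ({1..4} each once); Σa = 3+3+2+1 = 9; disp = 10−9 = 1.

1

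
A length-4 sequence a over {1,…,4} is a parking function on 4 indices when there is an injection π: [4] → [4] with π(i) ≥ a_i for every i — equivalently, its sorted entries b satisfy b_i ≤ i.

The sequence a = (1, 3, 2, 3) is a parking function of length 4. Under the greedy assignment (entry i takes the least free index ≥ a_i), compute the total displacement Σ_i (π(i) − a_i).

1

Σπ = 4·5/2 = 10 (π permutes [4]); Σa = 1+3+2+3 = 9; disp = 10−9 = 1.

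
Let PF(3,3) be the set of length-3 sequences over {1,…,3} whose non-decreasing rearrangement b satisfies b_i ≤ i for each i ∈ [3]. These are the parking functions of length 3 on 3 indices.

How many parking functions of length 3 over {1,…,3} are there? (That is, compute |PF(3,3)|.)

16

|PF| = (3+1−3)·(3+1)^{3−1} = 1 · 16 = 16
Check (3,1,1) → sorted (1,1,3): b_i ≤ i ∀i, a PF.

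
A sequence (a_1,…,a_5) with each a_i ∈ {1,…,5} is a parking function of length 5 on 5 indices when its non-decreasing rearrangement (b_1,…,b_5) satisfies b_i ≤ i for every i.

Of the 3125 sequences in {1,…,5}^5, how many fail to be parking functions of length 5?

1829

|PF(5,5)| = (6−5)·6^(5−1) = 1×1296 = 1296
E.g. (5,5,4,4,1) → sorted (1,4,4,5,5): b_2=4>2, not a PF.
So 3125 − 1296 = 1829 fail.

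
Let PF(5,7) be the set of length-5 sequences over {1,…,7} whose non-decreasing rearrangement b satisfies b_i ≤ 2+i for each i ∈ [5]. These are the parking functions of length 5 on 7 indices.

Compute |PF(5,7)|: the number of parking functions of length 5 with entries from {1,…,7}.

12288

|PF| = 3·8^4 = 3·4096 = 12288 [KW]
Check (7,3,4,2,1) → sorted (1,2,3,4,7): b_i ≤ 2+i ∀i, a PF.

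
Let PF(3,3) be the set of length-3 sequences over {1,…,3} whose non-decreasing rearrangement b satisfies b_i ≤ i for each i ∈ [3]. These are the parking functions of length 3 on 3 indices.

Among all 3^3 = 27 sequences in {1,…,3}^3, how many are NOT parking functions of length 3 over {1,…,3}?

|PF| = (3+1−3)·(3+1)^{3−1} = 1 · 16 = 16
One tuple (3,2,2) → sorted (2,2,3): b_1=2>1, not a PF.
So 27 − 16 = 11 fail.

11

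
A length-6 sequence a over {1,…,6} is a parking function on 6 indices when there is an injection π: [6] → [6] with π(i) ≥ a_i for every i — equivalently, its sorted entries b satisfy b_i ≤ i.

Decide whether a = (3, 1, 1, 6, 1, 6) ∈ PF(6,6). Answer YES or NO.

NO

Sorted: b = (1, 1, 1, 3, 6, 6).
  b_1=1 ≤ 1
  b_2=1 ≤ 2
  b_3=1 ≤ 3
  b_4=3 ≤ 4
  b_5=6 > 5
  fails at i=5 ⇒ NO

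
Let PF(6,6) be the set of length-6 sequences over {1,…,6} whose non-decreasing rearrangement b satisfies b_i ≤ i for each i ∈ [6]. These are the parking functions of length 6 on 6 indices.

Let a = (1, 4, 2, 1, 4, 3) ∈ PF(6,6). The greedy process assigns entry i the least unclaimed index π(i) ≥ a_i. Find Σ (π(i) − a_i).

Σπ = 6·7/2 = 21 (π permutes [6]); Σa = 1+4+2+1+4+3 = 15; disp = 21−15 = 6.

6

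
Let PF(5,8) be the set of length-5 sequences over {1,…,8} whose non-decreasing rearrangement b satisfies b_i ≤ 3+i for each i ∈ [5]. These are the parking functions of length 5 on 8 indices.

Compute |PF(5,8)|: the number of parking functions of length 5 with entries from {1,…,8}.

#PF = (8+1−5)·(8+1)^{5−1} = 4 · 6561 = 26244 (Pollak)
Example (6,1,4,7,7) → sorted (1,4,6,7,7): b_i ≤ 3+i ∀i, a PF.

26244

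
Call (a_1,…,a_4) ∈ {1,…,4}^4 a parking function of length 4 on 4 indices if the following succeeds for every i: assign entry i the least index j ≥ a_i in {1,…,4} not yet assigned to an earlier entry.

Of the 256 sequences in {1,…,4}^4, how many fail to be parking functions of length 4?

#PF = (4−4+1)·(4+1)^(4−1) = 1·125 = 125 [KW]
One tuple (3,4,3,4) → sorted (3,3,4,4): b_1=3>1, not a PF.
Total 256; non-PF = 256−125 = 131

131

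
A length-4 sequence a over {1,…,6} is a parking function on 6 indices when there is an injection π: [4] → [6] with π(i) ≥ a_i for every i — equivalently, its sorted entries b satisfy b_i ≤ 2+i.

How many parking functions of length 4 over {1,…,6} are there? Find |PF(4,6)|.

1029

Count = (7−4)·7^(4−1) = 3×343 = 1029 [KW]
Example (4,4,2,2) → sorted (2,2,4,4): b_i ≤ 2+i ∀i, a PF.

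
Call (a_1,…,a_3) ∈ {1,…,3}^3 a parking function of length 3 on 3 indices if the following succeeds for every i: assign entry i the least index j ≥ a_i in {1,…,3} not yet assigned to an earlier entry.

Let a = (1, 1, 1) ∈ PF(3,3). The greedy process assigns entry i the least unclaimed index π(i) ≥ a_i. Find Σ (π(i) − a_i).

Σπ(i) = 1+…+3 = 6; Σa = 1+1+1 = 3; disp = 6−3 = 3.

3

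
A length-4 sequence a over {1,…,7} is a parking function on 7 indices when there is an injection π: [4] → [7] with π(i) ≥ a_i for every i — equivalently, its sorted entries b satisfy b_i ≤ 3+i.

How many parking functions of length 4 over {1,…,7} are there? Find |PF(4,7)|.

2048

|PF(4,7)| = 4·8^3 = 4·512 = 2048
E.g. (6,4,4,5) → sorted (4,4,5,6): b_i ≤ 3+i ∀i, a PF.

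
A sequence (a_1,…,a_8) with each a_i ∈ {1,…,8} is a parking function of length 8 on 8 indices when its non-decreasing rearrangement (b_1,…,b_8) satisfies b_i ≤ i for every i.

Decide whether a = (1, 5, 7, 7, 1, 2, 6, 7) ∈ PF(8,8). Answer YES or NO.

Sorted: b = (1, 1, 2, 5, 6, 7, 7, 7).
  b_1=1 ≤ 1
  b_2=1 ≤ 2
  b_3=2 ≤ 3
  b_4=5 > 4
  fails at i=4 ⇒ NO

NO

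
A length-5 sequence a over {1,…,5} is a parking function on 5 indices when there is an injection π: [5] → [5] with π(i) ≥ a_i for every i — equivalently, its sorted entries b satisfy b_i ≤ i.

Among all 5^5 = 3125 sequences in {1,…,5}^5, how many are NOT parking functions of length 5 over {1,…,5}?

1829

Count = (6−5)·6^(5−1) = 1·1296 = 1296 (Konheim–Weiss)
One tuple (5,4,4,2,3) → sorted (2,3,4,4,5): b_1=2>1, not a PF.
5^5 − 1296 = 3125 − 1296 = 1829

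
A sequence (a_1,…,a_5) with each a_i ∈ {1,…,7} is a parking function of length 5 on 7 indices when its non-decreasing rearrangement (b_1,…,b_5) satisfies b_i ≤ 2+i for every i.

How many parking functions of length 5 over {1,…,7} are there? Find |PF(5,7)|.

Count = (8−5)·8^(5−1) = 3 · 4096 = 12288 [KW]
E.g. (4,3,5,4,1) → sorted (1,3,4,4,5): b_i ≤ 2+i ∀i, a PF.

12288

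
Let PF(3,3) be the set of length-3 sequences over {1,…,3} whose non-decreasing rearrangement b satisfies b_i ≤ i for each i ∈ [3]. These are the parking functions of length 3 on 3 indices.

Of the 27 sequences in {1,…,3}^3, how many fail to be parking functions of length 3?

|PF(3,3)| = (3−3+1)·(3+1)^(3−1) = 1×16 = 16
Check (3,3,3) → sorted (3,3,3): b_1=3>1, not a PF.
3^3 − 16 = 27 − 16 = 11

11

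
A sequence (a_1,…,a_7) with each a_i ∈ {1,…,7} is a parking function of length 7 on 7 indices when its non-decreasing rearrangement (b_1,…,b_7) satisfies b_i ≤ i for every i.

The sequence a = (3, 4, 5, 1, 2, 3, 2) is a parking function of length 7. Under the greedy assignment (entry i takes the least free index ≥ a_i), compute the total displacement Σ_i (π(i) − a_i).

8

Σπ(i) = 1+…+7 = 28; Σa = 3+4+5+1+2+3+2 = 20; disp = 28−20 = 8.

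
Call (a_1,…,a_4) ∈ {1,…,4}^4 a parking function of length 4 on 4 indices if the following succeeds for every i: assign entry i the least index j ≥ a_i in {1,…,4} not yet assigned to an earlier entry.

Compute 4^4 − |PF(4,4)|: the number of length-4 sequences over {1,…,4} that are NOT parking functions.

|PF(4,4)| = 1·5^3 = 1×125 = 125 (Pollak)
E.g. (3,4,3,4) → sorted (3,3,4,4): b_1=3>1, not a PF.
4^4 − 125 = 256 − 125 = 131

131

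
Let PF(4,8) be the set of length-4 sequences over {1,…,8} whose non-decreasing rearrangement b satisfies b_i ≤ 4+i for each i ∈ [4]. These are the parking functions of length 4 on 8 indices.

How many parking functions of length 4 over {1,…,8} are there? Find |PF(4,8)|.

3645

|PF(4,8)| = 5·9^3 = 5×729 = 3645 (Konheim–Weiss)
E.g. (3,8,2,2) → sorted (2,2,3,8): b_i ≤ 4+i ∀i, a PF.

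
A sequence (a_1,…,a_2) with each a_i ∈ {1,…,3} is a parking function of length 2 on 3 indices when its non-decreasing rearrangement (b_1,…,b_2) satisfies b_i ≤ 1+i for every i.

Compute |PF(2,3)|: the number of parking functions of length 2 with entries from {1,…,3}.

#PF = (3+1−2)·(3+1)^{2−1} = 2·4 = 8 [KW]
One tuple (3,2) → sorted (2,3): b_i ≤ 1+i ∀i, a PF.

8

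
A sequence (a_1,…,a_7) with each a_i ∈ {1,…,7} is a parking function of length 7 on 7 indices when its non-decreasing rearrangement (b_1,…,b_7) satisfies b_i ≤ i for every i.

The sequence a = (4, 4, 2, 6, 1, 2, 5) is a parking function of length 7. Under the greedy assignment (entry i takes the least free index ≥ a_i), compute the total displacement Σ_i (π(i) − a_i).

Σπ = 28 ({1..7} each once); Σa = 4+4+2+6+1+2+5 = 24; disp = 28−24 = 4.

4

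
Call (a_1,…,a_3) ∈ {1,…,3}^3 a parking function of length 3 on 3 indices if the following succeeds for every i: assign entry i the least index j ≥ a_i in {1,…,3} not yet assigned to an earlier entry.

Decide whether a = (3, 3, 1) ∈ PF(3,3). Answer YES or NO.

Sorted: b = (1, 3, 3).
  b_1=1 ≤ 1
  b_2=3 > 2
  fails at i=2 ⇒ NO

NO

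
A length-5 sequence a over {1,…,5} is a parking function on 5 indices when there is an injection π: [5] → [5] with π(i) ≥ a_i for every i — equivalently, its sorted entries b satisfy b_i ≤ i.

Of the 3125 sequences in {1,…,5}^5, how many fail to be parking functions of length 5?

1829

|PF| = (6−5)·6^(5−1) = 1 · 1296 = 1296 (Pollak)
Example (3,4,4,3,3) → sorted (3,3,3,4,4): b_1=3>1, not a PF.
So 3125 − 1296 = 1829 fail.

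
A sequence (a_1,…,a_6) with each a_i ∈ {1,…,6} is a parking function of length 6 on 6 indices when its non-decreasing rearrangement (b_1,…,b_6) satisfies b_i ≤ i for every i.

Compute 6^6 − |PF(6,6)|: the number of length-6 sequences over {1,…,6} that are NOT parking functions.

29849

|PF| = (6+1−6)·(6+1)^{6−1} = 1 · 16807 = 16807
Example (6,3,2,3,5,6) → sorted (2,3,3,5,6,6): b_1=2>1, not a PF.
6^6 − 16807 = 46656 − 16807 = 29849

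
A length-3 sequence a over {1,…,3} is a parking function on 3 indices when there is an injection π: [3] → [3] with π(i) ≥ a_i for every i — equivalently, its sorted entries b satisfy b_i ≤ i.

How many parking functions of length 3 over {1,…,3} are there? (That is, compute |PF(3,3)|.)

16

|PF| = (3−3+1)·(3+1)^(3−1) = 1 · 16 = 16 [KW]
Check (1,3,2) → sorted (1,2,3): b_i ≤ i ∀i, a PF.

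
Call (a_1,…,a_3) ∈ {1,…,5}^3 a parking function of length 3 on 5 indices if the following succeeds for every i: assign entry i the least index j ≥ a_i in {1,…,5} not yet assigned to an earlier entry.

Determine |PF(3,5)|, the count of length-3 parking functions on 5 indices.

108

Count = 3·6^2 = 3·36 = 108 [KW]
Check (1,2,1) → sorted (1,1,2): b_i ≤ 2+i ∀i, a PF.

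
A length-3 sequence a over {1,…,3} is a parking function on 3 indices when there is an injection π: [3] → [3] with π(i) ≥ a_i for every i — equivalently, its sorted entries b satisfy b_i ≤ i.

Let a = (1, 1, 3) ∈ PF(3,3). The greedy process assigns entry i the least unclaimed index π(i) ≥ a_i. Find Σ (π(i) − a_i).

1

Σπ = 3·4/2 = 6 (π permutes [3]); Σa = 1+1+3 = 5; disp = 6−5 = 1.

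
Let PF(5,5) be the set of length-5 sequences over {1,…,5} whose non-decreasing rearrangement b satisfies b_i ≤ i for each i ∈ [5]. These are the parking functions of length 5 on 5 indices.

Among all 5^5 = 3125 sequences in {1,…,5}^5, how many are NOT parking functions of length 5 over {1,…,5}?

|PF(5,5)| = (5−5+1)·(5+1)^(5−1) = 1×1296 = 1296 [KW]
Example (4,4,3,5,5) → sorted (3,4,4,5,5): b_1=3>1, not a PF.
Total 3125; non-PF = 3125−1296 = 1829

1829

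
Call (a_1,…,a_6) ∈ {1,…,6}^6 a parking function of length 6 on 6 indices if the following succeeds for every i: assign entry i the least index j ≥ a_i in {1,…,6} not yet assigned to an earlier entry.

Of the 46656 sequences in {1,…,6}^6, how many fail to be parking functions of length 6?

#PF = 1·7^5 = 1 · 16807 = 16807 (Pollak)
Check (2,6,6,2,4,6) → sorted (2,2,4,6,6,6): b_1=2>1, not a PF.
Total 46656; non-PF = 46656−16807 = 29849

29849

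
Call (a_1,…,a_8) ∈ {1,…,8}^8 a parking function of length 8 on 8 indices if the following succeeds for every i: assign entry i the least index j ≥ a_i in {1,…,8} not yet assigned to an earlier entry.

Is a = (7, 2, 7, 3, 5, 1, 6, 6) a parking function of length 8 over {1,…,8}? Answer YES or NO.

Order a: b = (1, 2, 3, 5, 6, 6, 7, 7).
  b_1=1 ≤ 1
  b_2=2 ≤ 2
  b_3=3 ≤ 3
  b_4=5 > 4
  fails at i=4 ⇒ NO

NO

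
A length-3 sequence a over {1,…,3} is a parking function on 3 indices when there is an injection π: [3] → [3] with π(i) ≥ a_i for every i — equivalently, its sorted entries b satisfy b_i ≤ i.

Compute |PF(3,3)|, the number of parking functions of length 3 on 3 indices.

Count = (4−3)·4^(3−1) = 1·16 = 16 (Konheim–Weiss)
Example (3,1,1) → sorted (1,1,3): b_i ≤ i ∀i, a PF.

16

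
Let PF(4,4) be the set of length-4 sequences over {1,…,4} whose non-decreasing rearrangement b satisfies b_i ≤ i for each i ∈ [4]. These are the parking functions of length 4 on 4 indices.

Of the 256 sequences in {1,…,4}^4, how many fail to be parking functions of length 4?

131

#PF = (4−4+1)·(4+1)^(4−1) = 1×125 = 125 (Konheim–Weiss)
Example (2,3,4,3) → sorted (2,3,3,4): b_1=2>1, not a PF.
So 256 − 125 = 131 fail.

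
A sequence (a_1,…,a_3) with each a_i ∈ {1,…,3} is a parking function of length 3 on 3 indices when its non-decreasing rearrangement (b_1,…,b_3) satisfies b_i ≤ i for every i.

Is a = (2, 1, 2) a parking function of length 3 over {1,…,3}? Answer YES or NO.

YES

Rearranged: b = (1, 2, 2).
  b_1=1 ≤ 1
  b_2=2 ≤ 2
  b_3=2 ≤ 3
All bounds hold ⇒ YES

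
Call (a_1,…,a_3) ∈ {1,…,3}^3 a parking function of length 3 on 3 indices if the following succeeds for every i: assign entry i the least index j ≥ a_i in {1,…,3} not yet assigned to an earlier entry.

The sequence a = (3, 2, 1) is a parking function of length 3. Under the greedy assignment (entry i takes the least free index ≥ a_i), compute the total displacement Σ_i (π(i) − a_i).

0

Σπ(i) = 1+…+3 = 6; Σa = 3+2+1 = 6; disp = 6−6 = 0.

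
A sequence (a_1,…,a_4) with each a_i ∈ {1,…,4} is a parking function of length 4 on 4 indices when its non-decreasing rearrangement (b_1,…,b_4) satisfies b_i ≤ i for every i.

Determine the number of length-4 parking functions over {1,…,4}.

125

Count = (4+1−4)·(4+1)^{4−1} = 1 · 125 = 125 (Pollak)
Example (3,1,1,4) → sorted (1,1,3,4): b_i ≤ i ∀i, a PF.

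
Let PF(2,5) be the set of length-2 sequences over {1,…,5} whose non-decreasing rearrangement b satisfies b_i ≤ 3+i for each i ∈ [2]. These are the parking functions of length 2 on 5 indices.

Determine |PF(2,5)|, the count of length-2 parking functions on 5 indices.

|PF(2,5)| = (5−2+1)·(5+1)^(2−1) = 4×6 = 24 [KW]
Check (1,1) → sorted (1,1): b_i ≤ 3+i ∀i, a PF.

24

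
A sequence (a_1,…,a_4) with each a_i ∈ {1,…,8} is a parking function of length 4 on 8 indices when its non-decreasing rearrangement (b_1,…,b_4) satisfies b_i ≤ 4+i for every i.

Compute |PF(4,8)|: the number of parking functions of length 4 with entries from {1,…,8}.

#PF = 5·9^3 = 5·729 = 3645
One tuple (7,5,2,1) → sorted (1,2,5,7): b_i ≤ 4+i ∀i, a PF.

3645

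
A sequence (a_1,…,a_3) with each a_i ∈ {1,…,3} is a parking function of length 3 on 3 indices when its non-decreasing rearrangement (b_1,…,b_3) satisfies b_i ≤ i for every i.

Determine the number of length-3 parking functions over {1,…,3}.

Count = (3−3+1)·(3+1)^(3−1) = 1·16 = 16 (Pollak)
Example (3,1,1) → sorted (1,1,3): b_i ≤ i ∀i, a PF.

16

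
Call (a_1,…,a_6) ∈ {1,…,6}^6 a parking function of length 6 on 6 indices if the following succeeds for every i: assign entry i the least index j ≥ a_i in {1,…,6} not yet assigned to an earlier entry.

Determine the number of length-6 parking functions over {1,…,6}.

|PF(6,6)| = (6−6+1)·(6+1)^(6−1) = 1×16807 = 16807 (Konheim–Weiss)
Example (2,1,4,2,4,2) → sorted (1,2,2,2,4,4): b_i ≤ i ∀i, a PF.

16807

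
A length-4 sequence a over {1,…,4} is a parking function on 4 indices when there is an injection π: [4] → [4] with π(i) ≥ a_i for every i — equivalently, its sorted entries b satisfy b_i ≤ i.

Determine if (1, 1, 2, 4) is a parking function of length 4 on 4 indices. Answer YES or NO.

YES

Order a: b = (1, 1, 2, 4).
  b_1=1 ≤ 1
  b_2=1 ≤ 2
  b_3=2 ≤ 3
  b_4=4 ≤ 4
All bounds hold ⇒ YES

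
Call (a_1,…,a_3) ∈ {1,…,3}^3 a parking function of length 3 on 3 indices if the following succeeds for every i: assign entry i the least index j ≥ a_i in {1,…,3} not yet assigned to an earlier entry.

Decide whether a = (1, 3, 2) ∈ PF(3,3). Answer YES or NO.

Order a: b = (1, 2, 3).
  b_1=1 ≤ 1
  b_2=2 ≤ 2
  b_3=3 ≤ 3
All bounds hold ⇒ YES

YES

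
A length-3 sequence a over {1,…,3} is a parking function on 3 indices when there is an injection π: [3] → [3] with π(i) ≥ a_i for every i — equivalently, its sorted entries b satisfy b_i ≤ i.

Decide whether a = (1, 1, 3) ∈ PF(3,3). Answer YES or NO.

YES

Order a: b = (1, 1, 3).
  b_1=1 ≤ 1
  b_2=1 ≤ 2
  b_3=3 ≤ 3
All bounds hold ⇒ YES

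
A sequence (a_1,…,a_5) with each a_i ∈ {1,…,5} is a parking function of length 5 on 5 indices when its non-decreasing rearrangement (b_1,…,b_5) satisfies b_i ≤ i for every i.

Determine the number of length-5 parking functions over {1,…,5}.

#PF = (5+1−5)·(5+1)^{5−1} = 1×1296 = 1296 [KW]
E.g. (1,3,4,1,4) → sorted (1,1,3,4,4): b_i ≤ i ∀i, a PF.

1296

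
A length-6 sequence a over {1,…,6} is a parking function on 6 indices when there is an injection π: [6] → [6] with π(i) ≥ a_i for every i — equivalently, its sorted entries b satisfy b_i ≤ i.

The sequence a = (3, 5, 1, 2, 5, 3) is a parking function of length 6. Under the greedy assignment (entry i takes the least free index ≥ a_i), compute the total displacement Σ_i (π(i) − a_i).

2

Σπ = 6·7/2 = 21 (π permutes [6]); Σa = 3+5+1+2+5+3 = 19; disp = 21−19 = 2.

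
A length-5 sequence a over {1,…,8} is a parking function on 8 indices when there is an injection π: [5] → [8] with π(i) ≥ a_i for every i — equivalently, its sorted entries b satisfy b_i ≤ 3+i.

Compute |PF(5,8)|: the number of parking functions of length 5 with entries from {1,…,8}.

|PF(5,8)| = (8+1−5)·(8+1)^{5−1} = 4×6561 = 26244 (Pollak)
E.g. (7,3,2,5,1) → sorted (1,2,3,5,7): b_i ≤ 3+i ∀i, a PF.

26244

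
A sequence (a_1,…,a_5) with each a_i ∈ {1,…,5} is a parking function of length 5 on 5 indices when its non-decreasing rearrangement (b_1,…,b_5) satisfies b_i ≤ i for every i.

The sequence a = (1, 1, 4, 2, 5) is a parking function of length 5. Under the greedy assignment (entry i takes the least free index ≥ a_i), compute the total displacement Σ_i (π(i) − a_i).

Σπ = 15 ({1..5} each once); Σa = 1+1+4+2+5 = 13; disp = 15−13 = 2.

2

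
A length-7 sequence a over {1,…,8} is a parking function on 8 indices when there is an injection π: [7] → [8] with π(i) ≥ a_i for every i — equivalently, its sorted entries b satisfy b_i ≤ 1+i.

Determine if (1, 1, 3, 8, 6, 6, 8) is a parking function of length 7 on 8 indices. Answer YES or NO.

Rearranged: b = (1, 1, 3, 6, 6, 8, 8).
  b_1=1 ≤ 2
  b_2=1 ≤ 3
  b_3=3 ≤ 4
  b_4=6 > 5
  fails at i=4 ⇒ NO

NO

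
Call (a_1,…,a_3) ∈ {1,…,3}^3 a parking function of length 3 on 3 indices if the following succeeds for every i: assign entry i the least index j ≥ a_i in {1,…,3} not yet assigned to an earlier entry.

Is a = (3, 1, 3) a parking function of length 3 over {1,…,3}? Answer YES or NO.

Sorted: b = (1, 3, 3).
  b_1=1 ≤ 1
  b_2=3 > 2
  fails at i=2 ⇒ NO

NO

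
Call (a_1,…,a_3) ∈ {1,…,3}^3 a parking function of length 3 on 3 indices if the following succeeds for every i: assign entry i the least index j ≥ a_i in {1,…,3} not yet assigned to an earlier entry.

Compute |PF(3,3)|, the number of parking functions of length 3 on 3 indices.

16

Count = 1·4^2 = 1 · 16 = 16 (Konheim–Weiss)
E.g. (3,1,2) → sorted (1,2,3): b_i ≤ i ∀i, a PF.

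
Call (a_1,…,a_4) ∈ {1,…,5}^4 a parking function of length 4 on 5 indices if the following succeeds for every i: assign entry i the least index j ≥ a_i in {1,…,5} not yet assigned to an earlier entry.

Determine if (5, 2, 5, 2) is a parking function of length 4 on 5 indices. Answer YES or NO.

Order a: b = (2, 2, 5, 5).
  b_1=2 ≤ 2
  b_2=2 ≤ 3
  b_3=5 > 4
  fails at i=3 ⇒ NO

NO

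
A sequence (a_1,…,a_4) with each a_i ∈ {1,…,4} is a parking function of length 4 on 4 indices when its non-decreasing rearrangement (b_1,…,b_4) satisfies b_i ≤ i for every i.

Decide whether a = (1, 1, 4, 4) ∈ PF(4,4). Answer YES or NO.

Order a: b = (1, 1, 4, 4).
  b_1=1 ≤ 1
  b_2=1 ≤ 2
  b_3=4 > 3
  fails at i=3 ⇒ NO

NO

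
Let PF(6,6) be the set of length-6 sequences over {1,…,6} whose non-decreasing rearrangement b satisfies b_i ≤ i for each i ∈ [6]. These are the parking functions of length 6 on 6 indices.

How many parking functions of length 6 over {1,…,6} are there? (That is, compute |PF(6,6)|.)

16807

Count = 1·7^5 = 1 · 16807 = 16807 [KW]
Check (5,2,2,4,1,3) → sorted (1,2,2,3,4,5): b_i ≤ i ∀i, a PF.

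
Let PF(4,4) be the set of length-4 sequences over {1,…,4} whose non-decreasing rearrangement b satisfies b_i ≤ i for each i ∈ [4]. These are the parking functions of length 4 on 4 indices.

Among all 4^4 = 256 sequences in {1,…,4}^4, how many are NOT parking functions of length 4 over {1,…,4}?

131

|PF| = (5−4)·5^(4−1) = 1×125 = 125 [KW]
Example (4,4,4,3) → sorted (3,4,4,4): b_1=3>1, not a PF.
4^4 − 125 = 256 − 125 = 131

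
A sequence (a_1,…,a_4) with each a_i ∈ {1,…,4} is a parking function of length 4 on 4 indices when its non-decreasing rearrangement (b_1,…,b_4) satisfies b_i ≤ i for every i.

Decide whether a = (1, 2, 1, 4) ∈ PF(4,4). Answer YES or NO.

Order a: b = (1, 1, 2, 4).
  b_1=1 ≤ 1
  b_2=1 ≤ 2
  b_3=2 ≤ 3
  b_4=4 ≤ 4
All bounds hold ⇒ YES

YES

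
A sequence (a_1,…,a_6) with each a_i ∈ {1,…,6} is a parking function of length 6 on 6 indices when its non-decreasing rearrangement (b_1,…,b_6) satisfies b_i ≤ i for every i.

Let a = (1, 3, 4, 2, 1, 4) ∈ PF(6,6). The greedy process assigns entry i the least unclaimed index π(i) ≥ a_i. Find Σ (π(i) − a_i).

6

Σπ = 21 ({1..6} each once); Σa = 1+3+4+2+1+4 = 15; disp = 21−15 = 6.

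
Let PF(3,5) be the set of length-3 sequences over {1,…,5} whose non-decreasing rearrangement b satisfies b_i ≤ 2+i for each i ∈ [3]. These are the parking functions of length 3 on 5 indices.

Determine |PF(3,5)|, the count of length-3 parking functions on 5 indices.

Count = (6−3)·6^(3−1) = 3·36 = 108 (Pollak)
E.g. (5,1,2) → sorted (1,2,5): b_i ≤ 2+i ∀i, a PF.

108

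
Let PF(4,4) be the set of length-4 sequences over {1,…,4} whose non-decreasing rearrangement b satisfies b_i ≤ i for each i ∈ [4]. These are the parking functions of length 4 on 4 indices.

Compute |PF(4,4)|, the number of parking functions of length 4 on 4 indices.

125

Count = (4−4+1)·(4+1)^(4−1) = 1·125 = 125 (Konheim–Weiss)
One tuple (2,1,4,3) → sorted (1,2,3,4): b_i ≤ i ∀i, a PF.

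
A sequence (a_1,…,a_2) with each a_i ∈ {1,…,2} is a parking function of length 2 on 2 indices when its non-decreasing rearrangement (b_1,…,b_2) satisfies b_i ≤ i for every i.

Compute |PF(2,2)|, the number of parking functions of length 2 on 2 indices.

|PF| = (2−2+1)·(2+1)^(2−1) = 1×3 = 3 (Pollak)
Example (2,1) → sorted (1,2): b_i ≤ i ∀i, a PF.

3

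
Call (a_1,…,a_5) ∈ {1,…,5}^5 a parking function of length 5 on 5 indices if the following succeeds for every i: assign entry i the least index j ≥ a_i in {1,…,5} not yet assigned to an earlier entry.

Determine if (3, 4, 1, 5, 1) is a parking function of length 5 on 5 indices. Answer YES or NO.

YES

Sorted: b = (1, 1, 3, 4, 5).
  b_1=1 ≤ 1
  b_2=1 ≤ 2
  b_3=3 ≤ 3
  b_4=4 ≤ 4
  b_5=5 ≤ 5
All bounds hold ⇒ YES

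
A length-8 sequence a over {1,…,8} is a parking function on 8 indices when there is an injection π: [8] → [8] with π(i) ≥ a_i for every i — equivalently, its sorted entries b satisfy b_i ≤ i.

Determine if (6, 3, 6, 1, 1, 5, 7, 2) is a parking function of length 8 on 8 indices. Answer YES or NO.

Sorted: b = (1, 1, 2, 3, 5, 6, 6, 7).
  b_1=1 ≤ 1
  b_2=1 ≤ 2
  b_3=2 ≤ 3
  b_4=3 ≤ 4
  b_5=5 ≤ 5
  b_6=6 ≤ 6
  b_7=6 ≤ 7
  b_8=7 ≤ 8
All bounds hold ⇒ YES

YES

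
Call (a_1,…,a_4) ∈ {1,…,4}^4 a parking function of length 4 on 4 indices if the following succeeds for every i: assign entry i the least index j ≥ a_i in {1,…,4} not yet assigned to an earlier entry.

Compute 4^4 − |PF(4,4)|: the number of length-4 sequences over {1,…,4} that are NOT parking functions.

131

|PF(4,4)| = (4−4+1)·(4+1)^(4−1) = 1×125 = 125 [KW]
One tuple (4,1,3,3) → sorted (1,3,3,4): b_2=3>2, not a PF.
So 256 − 125 = 131 fail.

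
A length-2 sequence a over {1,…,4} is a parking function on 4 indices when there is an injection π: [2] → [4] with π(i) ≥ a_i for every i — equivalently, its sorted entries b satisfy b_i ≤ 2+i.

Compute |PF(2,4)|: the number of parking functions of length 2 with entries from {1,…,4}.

#PF = (5−2)·5^(2−1) = 3 · 5 = 15
Check (1,2) → sorted (1,2): b_i ≤ 2+i ∀i, a PF.

15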